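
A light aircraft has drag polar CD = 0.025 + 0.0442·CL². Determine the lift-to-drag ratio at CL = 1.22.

CD = 0.025 + 0.0442 × 1.22² = 0.09079
L/D = CL/CD = 1.22 / 0.09079 = 13.4

L/D = 13.4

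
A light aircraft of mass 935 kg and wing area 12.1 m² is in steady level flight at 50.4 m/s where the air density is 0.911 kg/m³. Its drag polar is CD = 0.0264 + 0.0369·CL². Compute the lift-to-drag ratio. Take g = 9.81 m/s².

L/D = 15.5

Weight W = mg = 935 × 9.81 = 9172.4 N; in level flight L = W.
q = ½ρv² = ½ × 0.911 × 50.4² = 1157 Pa.
CL = 2W/(ρv²S) = 2×9172.4/(0.911×50.4²×12.1) = 0.6552.
CD = 0.0264 + 0.0369 × 0.6552² = 0.04224.
L/D = CL/CD = 0.6552 / 0.04224 = 15.5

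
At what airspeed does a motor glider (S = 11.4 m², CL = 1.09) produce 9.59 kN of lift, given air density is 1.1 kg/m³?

v = 37.5 m/s

L = ½ρv²S·CL ⇒ v = √(2L/(ρ·S·CL))
v = √(2 × 9590 / (1.1 × 11.4 × 1.09)) = √1403 = 37.5 m/s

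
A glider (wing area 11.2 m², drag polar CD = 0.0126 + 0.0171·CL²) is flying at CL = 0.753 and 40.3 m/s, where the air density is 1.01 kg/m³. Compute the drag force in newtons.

CD = 0.0126 + 0.0171 × 0.753² = 0.0223
D = ½ρv²S·CD = ½ × 1.01 × 40.3² × 11.2 × 0.0223 = 205 N

D = 205 N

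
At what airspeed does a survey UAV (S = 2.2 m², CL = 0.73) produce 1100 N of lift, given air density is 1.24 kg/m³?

L = ½ρv²S·CL ⇒ v = √(2L/(ρ·S·CL))
v = √(2 × 1100 / (1.24 × 2.2 × 0.73)) = √1105 = 33.2 m/s

v = 33.2 m/s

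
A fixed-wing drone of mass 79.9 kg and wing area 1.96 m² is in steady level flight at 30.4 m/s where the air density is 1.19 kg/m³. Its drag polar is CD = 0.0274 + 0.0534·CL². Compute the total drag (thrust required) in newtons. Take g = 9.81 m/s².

D = 60 N

Level flight ⇒ L = W = m·g = 79.9 × 9.81 = 783.82 N.
Dynamic pressure q = 0.5 × 1.19 × 30.4² = 549.9 Pa.
CL = 2W/(ρv²S) = 2×783.82/(1.19×30.4²×1.96) = 0.7273.
CD = 0.0274 + 0.0534 × 0.7273² = 0.05564.
D = q·S·CD = 549.9 × 1.96 × 0.05564 = 59.97 N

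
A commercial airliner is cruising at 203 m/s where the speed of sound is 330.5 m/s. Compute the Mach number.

M = v/a = 203 / 330.5 = 0.614

M = 0.614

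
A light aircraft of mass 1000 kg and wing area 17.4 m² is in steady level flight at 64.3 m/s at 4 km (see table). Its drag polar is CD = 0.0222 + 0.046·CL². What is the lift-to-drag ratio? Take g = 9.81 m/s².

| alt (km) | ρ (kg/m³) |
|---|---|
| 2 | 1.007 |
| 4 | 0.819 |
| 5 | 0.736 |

L/D = 12.2

At 4 km, from the table: ρ = 0.819 kg/m³.
Weight W = mg = 1000 × 9.81 = 9810 N; in level flight L = W.
q = ½ρv² = ½ × 0.819 × 64.3² = 1693 Pa.
CL = 2W/(ρv²S) = 2×9810/(0.819×64.3²×17.4) = 0.333.
CD = 0.0222 + 0.046 × 0.333² = 0.0273.
L/D = CL/CD = 0.333 / 0.0273 = 12.2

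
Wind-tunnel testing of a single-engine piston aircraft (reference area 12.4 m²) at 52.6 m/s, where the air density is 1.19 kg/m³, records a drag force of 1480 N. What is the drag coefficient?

CD = 0.0725

From D = ½ρv²S·CD, rearranging gives CD = 2D/(ρv²S).
CD = 2 × 1480 / (1.19 × 52.6² × 12.4) = 0.0725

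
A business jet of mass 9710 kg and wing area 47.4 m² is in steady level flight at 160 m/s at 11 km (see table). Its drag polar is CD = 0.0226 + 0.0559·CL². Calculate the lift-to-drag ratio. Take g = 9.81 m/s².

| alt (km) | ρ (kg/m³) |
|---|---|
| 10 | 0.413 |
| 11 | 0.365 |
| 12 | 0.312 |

At 11 km, from the table: ρ = 0.365 kg/m³.
Weight W = mg = 9710 × 9.81 = 95255 N; in level flight L = W.
Dynamic pressure q = 0.5 × 0.365 × 160² = 4672 Pa.
Required CL = L/(qS) = 95255/(4672·47.4) = 0.4301.
CD = 0.0226 + 0.0559 × 0.4301² = 0.03294.
L/D = CL/CD = 0.4301 / 0.03294 = 13.1

L/D = 13.1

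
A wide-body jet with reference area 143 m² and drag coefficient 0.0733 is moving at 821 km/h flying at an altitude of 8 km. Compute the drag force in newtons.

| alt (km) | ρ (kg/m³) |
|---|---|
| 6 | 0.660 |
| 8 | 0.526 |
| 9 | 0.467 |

At 8 km, from the table: ρ = 0.526 kg/m³.
Convert speed: v = 821 km/h ÷ 3.6 = 228.1 m/s.
Dynamic pressure q = ½ρv² = ½ × 0.526 × 228.1² = 13680 Pa.
D = q·S·CD = 13680 × 143 × 0.0733 = 1.43×10^5 N ≈ 143 kN

D = 1.43×10^5 N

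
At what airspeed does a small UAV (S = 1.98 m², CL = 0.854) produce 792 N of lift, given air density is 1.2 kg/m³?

L = ½ρv²S·CL ⇒ v = √(2L/(ρ·S·CL))
v = √(2 × 792 / (1.2 × 1.98 × 0.854)) = √780.6 = 27.9 m/s

v = 27.9 m/s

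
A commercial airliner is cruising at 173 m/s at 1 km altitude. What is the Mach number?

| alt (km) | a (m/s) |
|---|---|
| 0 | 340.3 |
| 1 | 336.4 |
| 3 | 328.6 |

At 1 km, from the table: a = 336.4 m/s.
M = v/a = 173 / 336.4 = 0.514

M = 0.514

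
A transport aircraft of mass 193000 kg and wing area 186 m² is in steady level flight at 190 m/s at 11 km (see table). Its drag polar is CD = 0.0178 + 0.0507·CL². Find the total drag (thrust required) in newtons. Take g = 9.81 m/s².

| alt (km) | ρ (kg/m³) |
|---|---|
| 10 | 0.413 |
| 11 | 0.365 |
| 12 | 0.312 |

At 11 km, from the table: ρ = 0.365 kg/m³.
Weight W = mg = 193000 × 9.81 = 1.8933×10^6 N; in level flight L = W.
Dynamic pressure q = 0.5 × 0.365 × 190² = 6588 Pa.
CL = W/(q·S) = 1.8933×10^6 / (6588 × 186) = 1.545.
CD = 0.0178 + 0.0507 × 1.545² = 0.1388.
D = q·S·CD = 6588 × 186 × 0.1388 = 1.701×10^5 N

D = 1.7×10^5 N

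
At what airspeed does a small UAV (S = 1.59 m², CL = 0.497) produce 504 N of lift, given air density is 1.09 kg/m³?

v = 34.2 m/s

L = ½ρv²S·CL ⇒ v = √(2L/(ρ·S·CL))
v = √(2 × 504 / (1.09 × 1.59 × 0.497)) = √1170 = 34.2 m/s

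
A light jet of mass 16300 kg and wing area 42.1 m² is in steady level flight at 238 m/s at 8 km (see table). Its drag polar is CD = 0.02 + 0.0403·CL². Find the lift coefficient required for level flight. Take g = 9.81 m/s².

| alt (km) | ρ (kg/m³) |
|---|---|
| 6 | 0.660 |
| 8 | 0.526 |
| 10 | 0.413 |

At 8 km, from the table: ρ = 0.526 kg/m³.
Weight W = mg = 16300 × 9.81 = 1.599×10^5 N; in level flight L = W.
Dynamic pressure q = 0.5 × 0.526 × 238² = 14900 Pa.
CL = W/(q·S) = 1.599×10^5 / (14900 × 42.1) = 0.255.

CL = 0.255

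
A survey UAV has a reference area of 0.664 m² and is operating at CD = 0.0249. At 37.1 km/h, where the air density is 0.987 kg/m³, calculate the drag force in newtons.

D = 0.867 N

Convert speed: v = 37.1 km/h ÷ 3.6 = 10.31 m/s.
Dynamic pressure q = ½ρv² = ½ × 0.987 × 10.31² = 52.41 Pa.
D = q·S·CD = 52.41 × 0.664 × 0.0249 = 0.867 N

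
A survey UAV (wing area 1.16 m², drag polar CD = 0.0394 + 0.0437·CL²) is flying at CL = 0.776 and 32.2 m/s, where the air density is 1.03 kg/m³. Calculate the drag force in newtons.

CD = 0.0394 + 0.0437 × 0.776² = 0.06572
D = ½ρv²S·CD = ½ × 1.03 × 32.2² × 1.16 × 0.06572 = 40.7 N

D = 40.7 N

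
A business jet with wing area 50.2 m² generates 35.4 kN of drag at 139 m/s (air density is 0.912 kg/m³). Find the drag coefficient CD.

CD = 0.08

From D = ½ρv²S·CD, rearranging gives CD = 2D/(ρv²S).
CD = 2 × 35400 / (0.912 × 139² × 50.2) = 0.08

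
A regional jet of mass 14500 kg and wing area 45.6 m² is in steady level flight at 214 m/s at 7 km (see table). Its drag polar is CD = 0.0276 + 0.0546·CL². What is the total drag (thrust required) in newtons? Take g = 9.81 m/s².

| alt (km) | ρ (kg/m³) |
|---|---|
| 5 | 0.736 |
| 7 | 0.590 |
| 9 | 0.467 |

D = 18800 N

At 7 km, from the table: ρ = 0.590 kg/m³.
In steady level flight, lift balances weight: W = mg = 14500 × 9.81 = 1.4224×10^5 N.
Dynamic pressure q = 0.5 × 0.59 × 214² = 13510 Pa.
CL = W/(q·S) = 1.4224×10^5 / (13510 × 45.6) = 0.2309.
CD = 0.0276 + 0.0546 × 0.2309² = 0.03051.
D = q·S·CD = 13510 × 45.6 × 0.03051 = 18800 N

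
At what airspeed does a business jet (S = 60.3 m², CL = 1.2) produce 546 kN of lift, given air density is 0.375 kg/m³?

v = 201 m/s

L = ½ρv²S·CL ⇒ v = √(2L/(ρ·S·CL))
v = √(2 × 5.46×10^5 / (0.375 × 60.3 × 1.2)) = √40240 = 201 m/s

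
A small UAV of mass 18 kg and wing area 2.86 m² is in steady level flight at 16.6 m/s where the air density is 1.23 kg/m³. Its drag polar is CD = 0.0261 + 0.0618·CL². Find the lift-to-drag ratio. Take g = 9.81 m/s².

Level flight ⇒ L = W = m·g = 18 × 9.81 = 176.58 N.
q = ½ρv² = ½ × 1.23 × 16.6² = 169.5 Pa.
CL = 2W/(ρv²S) = 2×176.58/(1.23×16.6²×2.86) = 0.3643.
CD = 0.0261 + 0.0618 × 0.3643² = 0.0343.
L/D = CL/CD = 0.3643 / 0.0343 = 10.6

L/D = 10.6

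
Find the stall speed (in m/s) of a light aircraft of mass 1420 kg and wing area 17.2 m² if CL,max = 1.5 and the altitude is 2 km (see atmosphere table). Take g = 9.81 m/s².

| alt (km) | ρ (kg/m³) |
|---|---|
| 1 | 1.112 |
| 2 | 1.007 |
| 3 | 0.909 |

V_stall = 32.7 m/s

At 2 km, from the table: ρ = 1.007 kg/m³.
At stall, lift equals weight: L = W = m·g = 1420 × 9.81 = 13930 N.
V_stall = √(2W/(ρ·S·CL,max)) = √(2 × 13930 / (1.007 × 17.2 × 1.5))
V_stall = √1072 = 32.7 m/s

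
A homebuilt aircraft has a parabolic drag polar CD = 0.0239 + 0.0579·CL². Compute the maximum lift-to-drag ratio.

For CD = CD0 + K·CL², (L/D)max occurs at CL* = √(CD0/K) and equals 1/(2√(K·CD0)).
(L/D)max = 1/(2√(0.0579 × 0.0239)) = 1/(2 × 0.0372) = 13.4

(L/D)max = 13.4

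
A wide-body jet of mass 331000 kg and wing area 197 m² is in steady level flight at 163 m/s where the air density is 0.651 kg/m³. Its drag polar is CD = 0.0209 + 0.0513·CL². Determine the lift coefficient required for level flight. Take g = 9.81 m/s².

Level flight ⇒ L = W = m·g = 331000 × 9.81 = 3.2471×10^6 N.
q = ½ρv² = ½ × 0.651 × 163² = 8648 Pa.
CL = 2W/(ρv²S) = 2×3.2471×10^6/(0.651×163²×197) = 1.906.

CL = 1.91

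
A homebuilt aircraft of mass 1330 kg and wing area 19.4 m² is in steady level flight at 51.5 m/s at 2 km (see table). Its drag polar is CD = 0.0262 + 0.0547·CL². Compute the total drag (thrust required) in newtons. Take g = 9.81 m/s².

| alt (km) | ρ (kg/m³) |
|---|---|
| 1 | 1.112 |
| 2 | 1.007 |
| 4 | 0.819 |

At 2 km, from the table: ρ = 1.007 kg/m³.
In steady level flight, lift balances weight: W = mg = 1330 × 9.81 = 13047 N.
Dynamic pressure q = 0.5 × 1.007 × 51.5² = 1335 Pa.
CL = 2W/(ρv²S) = 2×13047/(1.007×51.5²×19.4) = 0.5036.
CD = 0.0262 + 0.0547 × 0.5036² = 0.04007.
D = q·S·CD = 1335 × 19.4 × 0.04007 = 1038 N

D = 1040 N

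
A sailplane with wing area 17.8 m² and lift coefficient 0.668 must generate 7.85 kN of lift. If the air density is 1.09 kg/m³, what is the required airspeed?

L = ½ρv²S·CL ⇒ v = √(2L/(ρ·S·CL))
v = √(2 × 7850 / (1.09 × 17.8 × 0.668)) = √1211 = 34.8 m/s

v = 34.8 m/s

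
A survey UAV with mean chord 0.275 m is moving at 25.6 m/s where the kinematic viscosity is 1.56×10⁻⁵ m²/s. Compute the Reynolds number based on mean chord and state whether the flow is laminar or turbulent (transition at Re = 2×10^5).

Re = 4.51×10^5 (turbulent)

Re = v·c/ν = 25.6 × 0.275 / (1.56×10⁻⁵) = 4.51×10^5
Since 4.51×10^5 > 2×10^5, the flow is turbulent.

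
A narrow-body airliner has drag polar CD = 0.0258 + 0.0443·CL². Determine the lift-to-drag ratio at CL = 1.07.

CD = 0.0258 + 0.0443 × 1.07² = 0.07652
L/D = CL/CD = 1.07 / 0.07652 = 14

L/D = 14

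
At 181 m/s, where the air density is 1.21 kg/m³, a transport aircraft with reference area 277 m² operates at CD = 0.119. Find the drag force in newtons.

D = 6.53×10^5 N

D = ½ρv²S·CD = ½ × 1.21 × 181² × 277 × 0.119 = 6.53×10^5 N ≈ 653 kN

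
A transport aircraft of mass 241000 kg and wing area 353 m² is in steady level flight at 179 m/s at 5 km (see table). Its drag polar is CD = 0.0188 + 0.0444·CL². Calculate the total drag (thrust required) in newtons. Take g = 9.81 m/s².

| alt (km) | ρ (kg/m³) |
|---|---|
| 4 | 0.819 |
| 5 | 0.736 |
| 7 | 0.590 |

At 5 km, from the table: ρ = 0.736 kg/m³.
Weight W = mg = 241000 × 9.81 = 2.3642×10^6 N; in level flight L = W.
Dynamic pressure q = 0.5 × 0.736 × 179² = 11790 Pa.
CL = W/(q·S) = 2.3642×10^6 / (11790 × 353) = 0.568.
CD = 0.0188 + 0.0444 × 0.568² = 0.03313.
D = q·S·CD = 11790 × 353 × 0.03313 = 1.379×10^5 N

D = 1.38×10^5 N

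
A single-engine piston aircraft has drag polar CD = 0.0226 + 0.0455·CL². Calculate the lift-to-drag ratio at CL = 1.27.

CD = 0.0226 + 0.0455 × 1.27² = 0.09599
L/D = CL/CD = 1.27 / 0.09599 = 13.2

L/D = 13.2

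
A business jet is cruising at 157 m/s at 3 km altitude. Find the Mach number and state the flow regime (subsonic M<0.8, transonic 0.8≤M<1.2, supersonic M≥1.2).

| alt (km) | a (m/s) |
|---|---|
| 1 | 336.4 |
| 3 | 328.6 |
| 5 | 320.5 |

M = 0.478 (subsonic)

At 3 km, from the table: a = 328.6 m/s.
M = v/a = 157 / 328.6 = 0.478
M = 0.478 → subsonic.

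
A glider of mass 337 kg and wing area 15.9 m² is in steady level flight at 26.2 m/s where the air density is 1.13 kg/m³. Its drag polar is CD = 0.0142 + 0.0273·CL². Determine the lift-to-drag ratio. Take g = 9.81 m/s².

Weight W = mg = 337 × 9.81 = 3306 N; in level flight L = W.
q = ½ρv² = ½ × 1.13 × 26.2² = 387.8 Pa.
CL = 2W/(ρv²S) = 2×3306/(1.13×26.2²×15.9) = 0.5361.
CD = 0.0142 + 0.0273 × 0.5361² = 0.02205.
L/D = CL/CD = 0.5361 / 0.02205 = 24.3

L/D = 24.3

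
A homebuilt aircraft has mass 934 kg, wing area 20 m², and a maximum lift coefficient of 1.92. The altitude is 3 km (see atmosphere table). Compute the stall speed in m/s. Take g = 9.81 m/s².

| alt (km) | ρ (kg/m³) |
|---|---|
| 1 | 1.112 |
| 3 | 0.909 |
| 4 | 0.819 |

At 3 km, from the table: ρ = 0.909 kg/m³.
Weight W = mg = 934 × 9.81 = 9163 N.
V_stall = √(2W/(ρ·S·CL,max)) = √(2 × 9163 / (0.909 × 20 × 1.92))
V_stall = √525 = 22.9 m/s

V_stall = 22.9 m/s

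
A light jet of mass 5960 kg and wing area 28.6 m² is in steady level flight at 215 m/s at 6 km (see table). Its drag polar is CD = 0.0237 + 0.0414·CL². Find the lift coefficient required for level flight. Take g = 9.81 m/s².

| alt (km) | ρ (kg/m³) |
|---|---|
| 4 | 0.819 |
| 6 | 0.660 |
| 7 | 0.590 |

At 6 km, from the table: ρ = 0.660 kg/m³.
Level flight ⇒ L = W = m·g = 5960 × 9.81 = 58468 N.
q = ½ρv² = ½ × 0.66 × 215² = 15250 Pa.
CL = 2W/(ρv²S) = 2×58468/(0.66×215²×28.6) = 0.134.

CL = 0.134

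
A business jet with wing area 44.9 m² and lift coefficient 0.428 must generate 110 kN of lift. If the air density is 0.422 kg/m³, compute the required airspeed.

v = 165 m/s

L = ½ρv²S·CL ⇒ v = √(2L/(ρ·S·CL))
v = √(2 × 1.1×10^5 / (0.422 × 44.9 × 0.428)) = √27130 = 165 m/s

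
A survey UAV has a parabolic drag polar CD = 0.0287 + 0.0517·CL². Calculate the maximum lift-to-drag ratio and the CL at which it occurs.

(L/D)max = 13, at CL = 0.745

For CD = CD0 + K·CL², (L/D)max occurs at CL* = √(CD0/K) and equals 1/(2√(K·CD0)).
(L/D)max = 1/(2√(0.0517 × 0.0287)) = 1/(2 × 0.03852) = 13
CL* = √(0.0287/0.0517) = 0.745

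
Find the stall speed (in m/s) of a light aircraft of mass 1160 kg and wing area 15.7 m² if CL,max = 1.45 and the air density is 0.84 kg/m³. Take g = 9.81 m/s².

V_stall = 34.5 m/s

Stall occurs when L = W at CL,max. W = mg = 1160 × 9.81 = 11380 N.
From L = ½ρV²S·CL,max = W: V_stall = √(2W/(ρSCL,max)) = √(2·11380/(0.84·15.7·1.45))
V_stall = √1190 = 34.5 m/s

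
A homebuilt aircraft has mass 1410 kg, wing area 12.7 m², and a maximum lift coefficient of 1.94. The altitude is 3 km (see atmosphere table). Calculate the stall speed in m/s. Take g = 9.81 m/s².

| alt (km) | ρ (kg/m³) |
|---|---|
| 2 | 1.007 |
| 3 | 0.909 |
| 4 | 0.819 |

V_stall = 35.1 m/s

At 3 km, from the table: ρ = 0.909 kg/m³.
At stall, lift equals weight: L = W = m·g = 1410 × 9.81 = 13830 N.
V_stall = √(2W/(ρ·S·CL,max)) = √(2 × 13830 / (0.909 × 12.7 × 1.94))
V_stall = √1235 = 35.1 m/s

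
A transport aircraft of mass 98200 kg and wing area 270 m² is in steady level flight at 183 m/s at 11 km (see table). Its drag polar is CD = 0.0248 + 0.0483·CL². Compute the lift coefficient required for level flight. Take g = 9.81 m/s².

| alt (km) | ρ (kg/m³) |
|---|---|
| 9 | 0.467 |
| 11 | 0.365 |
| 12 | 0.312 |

CL = 0.584

At 11 km, from the table: ρ = 0.365 kg/m³.
In steady level flight, lift balances weight: W = mg = 98200 × 9.81 = 9.6334×10^5 N.
Dynamic pressure q = 0.5 × 0.365 × 183² = 6112 Pa.
CL = 2W/(ρv²S) = 2×9.6334×10^5/(0.365×183²×270) = 0.5838.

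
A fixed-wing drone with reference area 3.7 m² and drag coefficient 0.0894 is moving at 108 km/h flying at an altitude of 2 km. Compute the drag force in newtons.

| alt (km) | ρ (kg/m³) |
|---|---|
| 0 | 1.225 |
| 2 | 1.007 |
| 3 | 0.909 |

At 2 km, from the table: ρ = 1.007 kg/m³.
Convert speed: v = 108 km/h ÷ 3.6 = 30 m/s.
D = ½ρv²S·CD = ½ × 1.007 × 30² × 3.7 × 0.0894 = 150 N

D = 150 N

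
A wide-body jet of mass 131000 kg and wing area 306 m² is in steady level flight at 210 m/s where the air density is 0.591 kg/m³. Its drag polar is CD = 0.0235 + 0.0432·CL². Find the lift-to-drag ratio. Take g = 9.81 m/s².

L/D = 11.5

Level flight ⇒ L = W = m·g = 131000 × 9.81 = 1.2851×10^6 N.
Dynamic pressure q = 0.5 × 0.591 × 210² = 13030 Pa.
CL = 2W/(ρv²S) = 2×1.2851×10^6/(0.591×210²×306) = 0.3223.
CD = 0.0235 + 0.0432 × 0.3223² = 0.02799.
L/D = CL/CD = 0.3223 / 0.02799 = 11.5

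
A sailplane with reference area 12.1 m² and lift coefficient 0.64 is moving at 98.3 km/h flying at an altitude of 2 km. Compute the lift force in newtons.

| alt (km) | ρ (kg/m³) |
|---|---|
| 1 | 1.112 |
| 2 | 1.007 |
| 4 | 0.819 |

At 2 km, from the table: ρ = 1.007 kg/m³.
Convert speed: v = 98.3 km/h ÷ 3.6 = 27.31 m/s.
Dynamic pressure q = ½ρv² = ½ × 1.007 × 27.31² = 375.4 Pa.
L = q·S·CL = 375.4 × 12.1 × 0.64 = 2910 N

L = 2910 N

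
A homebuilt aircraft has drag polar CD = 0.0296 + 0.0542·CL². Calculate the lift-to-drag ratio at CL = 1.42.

CD = 0.0296 + 0.0542 × 1.42² = 0.1389
L/D = CL/CD = 1.42 / 0.1389 = 10.2

L/D = 10.2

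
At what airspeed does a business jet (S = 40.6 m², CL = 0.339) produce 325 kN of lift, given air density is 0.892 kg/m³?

v = 230 m/s

L = ½ρv²S·CL ⇒ v = √(2L/(ρ·S·CL))
v = √(2 × 3.25×10^5 / (0.892 × 40.6 × 0.339)) = √52940 = 230 m/s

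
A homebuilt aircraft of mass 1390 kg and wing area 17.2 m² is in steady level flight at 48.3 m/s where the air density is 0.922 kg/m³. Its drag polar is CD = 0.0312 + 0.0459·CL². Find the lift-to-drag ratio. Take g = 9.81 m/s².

L/D = 13.1

Weight W = mg = 1390 × 9.81 = 13636 N; in level flight L = W.
q = ½ρv² = ½ × 0.922 × 48.3² = 1075 Pa.
CL = W/(q·S) = 13636 / (1075 × 17.2) = 0.7372.
CD = 0.0312 + 0.0459 × 0.7372² = 0.05614.
L/D = CL/CD = 0.7372 / 0.05614 = 13.1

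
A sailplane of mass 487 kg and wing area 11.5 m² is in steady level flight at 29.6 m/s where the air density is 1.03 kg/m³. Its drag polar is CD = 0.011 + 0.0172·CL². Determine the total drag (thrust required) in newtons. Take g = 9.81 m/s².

D = 133 N

Weight W = mg = 487 × 9.81 = 4777.5 N; in level flight L = W.
Dynamic pressure q = 0.5 × 1.03 × 29.6² = 451.2 Pa.
CL = W/(q·S) = 4777.5 / (451.2 × 11.5) = 0.9207.
CD = 0.011 + 0.0172 × 0.9207² = 0.02558.
D = q·S·CD = 451.2 × 11.5 × 0.02558 = 132.7 N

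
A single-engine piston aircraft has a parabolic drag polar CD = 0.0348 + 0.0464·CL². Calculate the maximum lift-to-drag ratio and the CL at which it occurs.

(L/D)max = 12.4, at CL = 0.866

For CD = CD0 + K·CL², (L/D)max occurs at CL* = √(CD0/K) and equals 1/(2√(K·CD0)).
(L/D)max = 1/(2√(0.0464 × 0.0348)) = 1/(2 × 0.04018) = 12.4
CL* = √(0.0348/0.0464) = 0.866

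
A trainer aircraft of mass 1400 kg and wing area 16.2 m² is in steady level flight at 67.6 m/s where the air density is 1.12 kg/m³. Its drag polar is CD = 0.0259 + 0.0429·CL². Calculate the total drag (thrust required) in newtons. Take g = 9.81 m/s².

Weight W = mg = 1400 × 9.81 = 13734 N; in level flight L = W.
Dynamic pressure q = 0.5 × 1.12 × 67.6² = 2559 Pa.
CL = 2W/(ρv²S) = 2×13734/(1.12×67.6²×16.2) = 0.3313.
CD = 0.0259 + 0.0429 × 0.3313² = 0.03061.
D = q·S·CD = 2559 × 16.2 × 0.03061 = 1269 N

D = 1270 N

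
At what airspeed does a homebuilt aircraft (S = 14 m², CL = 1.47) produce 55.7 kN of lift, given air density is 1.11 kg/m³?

L = ½ρv²S·CL ⇒ v = √(2L/(ρ·S·CL))
v = √(2 × 55700 / (1.11 × 14 × 1.47)) = √4877 = 69.8 m/s

v = 69.8 m/s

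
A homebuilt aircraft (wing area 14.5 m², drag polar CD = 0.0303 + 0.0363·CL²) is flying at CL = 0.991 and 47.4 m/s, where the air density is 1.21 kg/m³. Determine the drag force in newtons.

D = 1300 N

CD = 0.0303 + 0.0363 × 0.991² = 0.06595
D = ½ρv²S·CD = ½ × 1.21 × 47.4² × 14.5 × 0.06595 = 1300 N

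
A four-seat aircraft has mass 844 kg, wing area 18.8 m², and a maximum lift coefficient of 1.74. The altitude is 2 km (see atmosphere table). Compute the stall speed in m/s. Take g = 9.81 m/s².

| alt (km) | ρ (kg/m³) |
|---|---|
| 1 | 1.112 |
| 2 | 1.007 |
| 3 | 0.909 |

V_stall = 22.4 m/s

At 2 km, from the table: ρ = 1.007 kg/m³.
At stall, lift equals weight: L = W = m·g = 844 × 9.81 = 8280 N.
From L = ½ρV²S·CL,max = W: V_stall = √(2W/(ρSCL,max)) = √(2·8280/(1.007·18.8·1.74))
V_stall = √502.7 = 22.4 m/s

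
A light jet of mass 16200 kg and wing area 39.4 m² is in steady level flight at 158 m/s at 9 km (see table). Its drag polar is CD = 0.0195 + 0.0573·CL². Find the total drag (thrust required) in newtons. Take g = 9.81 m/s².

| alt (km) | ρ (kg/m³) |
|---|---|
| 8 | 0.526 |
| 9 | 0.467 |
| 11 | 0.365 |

At 9 km, from the table: ρ = 0.467 kg/m³.
Weight W = mg = 16200 × 9.81 = 1.5892×10^5 N; in level flight L = W.
q = ½ρv² = ½ × 0.467 × 158² = 5829 Pa.
CL = W/(q·S) = 1.5892×10^5 / (5829 × 39.4) = 0.692.
CD = 0.0195 + 0.0573 × 0.692² = 0.04694.
D = q·S·CD = 5829 × 39.4 × 0.04694 = 10780 N

D = 10800 N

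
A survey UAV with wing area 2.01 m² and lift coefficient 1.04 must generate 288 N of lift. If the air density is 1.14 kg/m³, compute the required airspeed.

L = ½ρv²S·CL ⇒ v = √(2L/(ρ·S·CL))
v = √(2 × 288 / (1.14 × 2.01 × 1.04)) = √241.7 = 15.5 m/s

v = 15.5 m/s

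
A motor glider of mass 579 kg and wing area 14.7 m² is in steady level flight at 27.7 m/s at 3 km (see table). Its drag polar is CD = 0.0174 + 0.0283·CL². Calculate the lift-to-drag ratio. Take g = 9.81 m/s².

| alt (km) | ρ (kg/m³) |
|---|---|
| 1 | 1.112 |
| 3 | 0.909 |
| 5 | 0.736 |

L/D = 21.2

At 3 km, from the table: ρ = 0.909 kg/m³.
Level flight ⇒ L = W = m·g = 579 × 9.81 = 5680 N.
q = ½ρv² = ½ × 0.909 × 27.7² = 348.7 Pa.
CL = W/(q·S) = 5680 / (348.7 × 14.7) = 1.108.
CD = 0.0174 + 0.0283 × 1.108² = 0.05214.
L/D = CL/CD = 1.108 / 0.05214 = 21.2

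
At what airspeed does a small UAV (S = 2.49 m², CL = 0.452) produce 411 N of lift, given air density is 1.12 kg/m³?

v = 25.5 m/s

L = ½ρv²S·CL ⇒ v = √(2L/(ρ·S·CL))
v = √(2 × 411 / (1.12 × 2.49 × 0.452)) = √652.1 = 25.5 m/s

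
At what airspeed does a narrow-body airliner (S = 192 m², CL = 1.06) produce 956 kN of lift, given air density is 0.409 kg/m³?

v = 152 m/s

L = ½ρv²S·CL ⇒ v = √(2L/(ρ·S·CL))
v = √(2 × 9.56×10^5 / (0.409 × 192 × 1.06)) = √22970 = 152 m/s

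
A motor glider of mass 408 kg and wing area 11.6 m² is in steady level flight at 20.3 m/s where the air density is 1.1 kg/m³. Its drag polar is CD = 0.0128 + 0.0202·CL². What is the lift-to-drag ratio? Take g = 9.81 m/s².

Level flight ⇒ L = W = m·g = 408 × 9.81 = 4002.5 N.
Dynamic pressure q = 0.5 × 1.1 × 20.3² = 226.6 Pa.
Required CL = L/(qS) = 4002.5/(226.6·11.6) = 1.522.
CD = 0.0128 + 0.0202 × 1.522² = 0.05961.
L/D = CL/CD = 1.522 / 0.05961 = 25.5

L/D = 25.5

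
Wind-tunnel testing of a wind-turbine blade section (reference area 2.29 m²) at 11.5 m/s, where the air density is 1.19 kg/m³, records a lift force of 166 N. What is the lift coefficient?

From L = ½ρv²S·CL, rearranging gives CL = 2L/(ρv²S).
CL = 2 × 166 / (1.19 × 11.5² × 2.29) = 0.921

CL = 0.921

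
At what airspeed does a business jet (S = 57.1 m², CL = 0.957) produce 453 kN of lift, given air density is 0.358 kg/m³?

v = 215 m/s

L = ½ρv²S·CL ⇒ v = √(2L/(ρ·S·CL))
v = √(2 × 4.53×10^5 / (0.358 × 57.1 × 0.957)) = √46310 = 215 m/s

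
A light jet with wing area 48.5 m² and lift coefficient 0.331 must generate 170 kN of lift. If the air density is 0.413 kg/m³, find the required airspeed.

v = 226 m/s

L = ½ρv²S·CL ⇒ v = √(2L/(ρ·S·CL))
v = √(2 × 1.7×10^5 / (0.413 × 48.5 × 0.331)) = √51280 = 226 m/s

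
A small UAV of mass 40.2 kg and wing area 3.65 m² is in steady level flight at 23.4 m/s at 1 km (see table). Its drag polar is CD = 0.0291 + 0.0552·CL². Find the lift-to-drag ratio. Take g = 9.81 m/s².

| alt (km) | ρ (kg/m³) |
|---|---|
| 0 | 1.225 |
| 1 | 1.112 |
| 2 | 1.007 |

L/D = 9.84

At 1 km, from the table: ρ = 1.112 kg/m³.
Weight W = mg = 40.2 × 9.81 = 394.36 N; in level flight L = W.
Dynamic pressure q = 0.5 × 1.112 × 23.4² = 304.4 Pa.
CL = 2W/(ρv²S) = 2×394.36/(1.112×23.4²×3.65) = 0.3549.
CD = 0.0291 + 0.0552 × 0.3549² = 0.03605.
L/D = CL/CD = 0.3549 / 0.03605 = 9.84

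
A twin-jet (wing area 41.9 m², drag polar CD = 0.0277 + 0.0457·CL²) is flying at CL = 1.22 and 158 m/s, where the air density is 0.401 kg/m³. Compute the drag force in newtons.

D = 20100 N

CD = 0.0277 + 0.0457 × 1.22² = 0.09572
D = ½ρv²S·CD = ½ × 0.401 × 158² × 41.9 × 0.09572 = 20100 N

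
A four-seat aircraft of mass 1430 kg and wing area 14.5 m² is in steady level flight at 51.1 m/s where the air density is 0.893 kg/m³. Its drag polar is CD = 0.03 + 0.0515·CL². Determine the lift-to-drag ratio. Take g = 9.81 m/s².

L/D = 12.7

Level flight ⇒ L = W = m·g = 1430 × 9.81 = 14028 N.
Dynamic pressure q = 0.5 × 0.893 × 51.1² = 1166 Pa.
CL = W/(q·S) = 14028 / (1166 × 14.5) = 0.8298.
CD = 0.03 + 0.0515 × 0.8298² = 0.06546.
L/D = CL/CD = 0.8298 / 0.06546 = 12.7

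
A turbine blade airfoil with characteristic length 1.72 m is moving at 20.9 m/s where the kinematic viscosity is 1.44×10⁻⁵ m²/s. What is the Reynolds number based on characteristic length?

Re = v·c/ν = 20.9 × 1.72 / (1.44×10⁻⁵) = 2.5×10^6

Re = 2.5×10^6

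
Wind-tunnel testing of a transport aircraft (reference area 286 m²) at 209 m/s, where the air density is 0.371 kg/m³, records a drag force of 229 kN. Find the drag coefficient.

From D = ½ρv²S·CD, rearranging gives CD = 2D/(ρv²S).
CD = 2 × 2.29×10^5 / (0.371 × 209² × 286) = 0.0988

CD = 0.0988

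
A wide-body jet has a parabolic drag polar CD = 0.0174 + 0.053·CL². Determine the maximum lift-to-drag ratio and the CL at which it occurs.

For CD = CD0 + K·CL², (L/D)max occurs at CL* = √(CD0/K) and equals 1/(2√(K·CD0)).
(L/D)max = 1/(2√(0.053 × 0.0174)) = 1/(2 × 0.03037) = 16.5
CL* = √(0.0174/0.053) = 0.573

(L/D)max = 16.5, at CL = 0.573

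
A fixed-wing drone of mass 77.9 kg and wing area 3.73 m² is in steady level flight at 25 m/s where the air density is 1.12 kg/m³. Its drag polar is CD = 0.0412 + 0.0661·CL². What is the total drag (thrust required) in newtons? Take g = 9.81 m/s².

D = 83.4 N

Level flight ⇒ L = W = m·g = 77.9 × 9.81 = 764.2 N.
Dynamic pressure q = 0.5 × 1.12 × 25² = 350 Pa.
CL = W/(q·S) = 764.2 / (350 × 3.73) = 0.5854.
CD = 0.0412 + 0.0661 × 0.5854² = 0.06385.
D = q·S·CD = 350 × 3.73 × 0.06385 = 83.36 N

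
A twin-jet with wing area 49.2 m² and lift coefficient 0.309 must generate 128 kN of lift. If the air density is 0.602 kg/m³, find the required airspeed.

v = 167 m/s

L = ½ρv²S·CL ⇒ v = √(2L/(ρ·S·CL))
v = √(2 × 1.28×10^5 / (0.602 × 49.2 × 0.309)) = √27970 = 167 m/s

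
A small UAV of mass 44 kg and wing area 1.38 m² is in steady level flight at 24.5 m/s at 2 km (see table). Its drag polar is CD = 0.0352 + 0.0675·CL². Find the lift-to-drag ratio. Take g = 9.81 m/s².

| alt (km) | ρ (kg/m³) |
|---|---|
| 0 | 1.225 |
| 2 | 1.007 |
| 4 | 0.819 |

At 2 km, from the table: ρ = 1.007 kg/m³.
Weight W = mg = 44 × 9.81 = 431.64 N; in level flight L = W.
q = ½ρv² = ½ × 1.007 × 24.5² = 302.2 Pa.
CL = W/(q·S) = 431.64 / (302.2 × 1.38) = 1.035.
CD = 0.0352 + 0.0675 × 1.035² = 0.1075.
L/D = CL/CD = 1.035 / 0.1075 = 9.63

L/D = 9.63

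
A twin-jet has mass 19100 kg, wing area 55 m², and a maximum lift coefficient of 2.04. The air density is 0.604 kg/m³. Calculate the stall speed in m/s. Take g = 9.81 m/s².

V_stall = 74.4 m/s

At stall, lift equals weight: L = W = m·g = 19100 × 9.81 = 1.874×10^5 N.
V_stall = √(2W/(ρ·S·CL,max)) = √(2 × 1.874×10^5 / (0.604 × 55 × 2.04))
V_stall = √5530 = 74.4 m/s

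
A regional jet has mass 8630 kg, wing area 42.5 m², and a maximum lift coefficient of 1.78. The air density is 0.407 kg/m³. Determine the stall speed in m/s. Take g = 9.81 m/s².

V_stall = 74.2 m/s

Weight W = mg = 8630 × 9.81 = 84660 N.
From L = ½ρV²S·CL,max = W: V_stall = √(2W/(ρSCL,max)) = √(2·84660/(0.407·42.5·1.78))
V_stall = √5499 = 74.2 m/s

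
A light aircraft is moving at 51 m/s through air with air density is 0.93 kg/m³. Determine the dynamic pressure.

q = 1210 Pa

q = ½ρv² = ½ × 0.93 × 51² = 1210 Pa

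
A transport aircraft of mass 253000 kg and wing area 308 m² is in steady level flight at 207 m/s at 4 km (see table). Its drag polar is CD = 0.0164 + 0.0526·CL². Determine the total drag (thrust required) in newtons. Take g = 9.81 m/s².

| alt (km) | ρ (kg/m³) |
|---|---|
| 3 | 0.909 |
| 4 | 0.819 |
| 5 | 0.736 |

D = 1.49×10^5 N

At 4 km, from the table: ρ = 0.819 kg/m³.
Weight W = mg = 253000 × 9.81 = 2.4819×10^6 N; in level flight L = W.
q = ½ρv² = ½ × 0.819 × 207² = 17550 Pa.
CL = W/(q·S) = 2.4819×10^6 / (17550 × 308) = 0.4592.
CD = 0.0164 + 0.0526 × 0.4592² = 0.02749.
D = q·S·CD = 17550 × 308 × 0.02749 = 1.486×10^5 N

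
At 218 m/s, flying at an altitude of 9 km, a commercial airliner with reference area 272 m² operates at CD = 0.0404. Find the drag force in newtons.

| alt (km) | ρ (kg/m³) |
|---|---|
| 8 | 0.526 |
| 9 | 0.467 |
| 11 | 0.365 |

At 9 km, from the table: ρ = 0.467 kg/m³.
D = ½ρv²S·CD = ½ × 0.467 × 218² × 272 × 0.0404 = 1.22×10^5 N ≈ 122 kN

D = 1.22×10^5 N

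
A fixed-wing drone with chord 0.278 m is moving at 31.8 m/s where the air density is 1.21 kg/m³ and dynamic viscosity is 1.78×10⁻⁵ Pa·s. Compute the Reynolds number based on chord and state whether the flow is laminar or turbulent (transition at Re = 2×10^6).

Re = 6.01×10^5 (laminar)

Re = ρ·v·c/μ = 1.21 × 31.8 × 0.278 / (1.78×10⁻⁵) = 6.01×10^5
Since 6.01×10^5 < 2×10^6, the flow is laminar.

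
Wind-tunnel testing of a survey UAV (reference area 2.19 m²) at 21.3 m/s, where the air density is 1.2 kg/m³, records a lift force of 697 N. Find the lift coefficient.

CL = 1.17

From L = ½ρv²S·CL, rearranging gives CL = 2L/(ρv²S).
CL = 2 × 697 / (1.2 × 21.3² × 2.19) = 1.17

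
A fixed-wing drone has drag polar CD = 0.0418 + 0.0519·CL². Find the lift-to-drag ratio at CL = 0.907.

CD = 0.0418 + 0.0519 × 0.907² = 0.0845
L/D = CL/CD = 0.907 / 0.0845 = 10.7

L/D = 10.7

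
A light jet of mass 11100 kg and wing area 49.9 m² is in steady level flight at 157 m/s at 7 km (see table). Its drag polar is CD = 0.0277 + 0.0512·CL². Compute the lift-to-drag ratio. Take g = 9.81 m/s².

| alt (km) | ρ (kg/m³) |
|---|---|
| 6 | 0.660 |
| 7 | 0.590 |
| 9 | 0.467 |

L/D = 9.29

At 7 km, from the table: ρ = 0.590 kg/m³.
In steady level flight, lift balances weight: W = mg = 11100 × 9.81 = 1.0889×10^5 N.
q = ½ρv² = ½ × 0.59 × 157² = 7271 Pa.
Required CL = L/(qS) = 1.0889×10^5/(7271·49.9) = 0.3001.
CD = 0.0277 + 0.0512 × 0.3001² = 0.03231.
L/D = CL/CD = 0.3001 / 0.03231 = 9.29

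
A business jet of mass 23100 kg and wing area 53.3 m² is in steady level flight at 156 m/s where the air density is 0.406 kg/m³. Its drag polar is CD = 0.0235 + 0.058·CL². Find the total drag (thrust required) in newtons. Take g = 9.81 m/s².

Weight W = mg = 23100 × 9.81 = 2.2661×10^5 N; in level flight L = W.
q = ½ρv² = ½ × 0.406 × 156² = 4940 Pa.
CL = 2W/(ρv²S) = 2×2.2661×10^5/(0.406×156²×53.3) = 0.8606.
CD = 0.0235 + 0.058 × 0.8606² = 0.06646.
D = q·S·CD = 4940 × 53.3 × 0.06646 = 17500 N

D = 17500 N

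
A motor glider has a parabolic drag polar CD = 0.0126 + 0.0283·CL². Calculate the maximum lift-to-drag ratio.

(L/D)max = 26.5

For CD = CD0 + K·CL², (L/D)max occurs at CL* = √(CD0/K) and equals 1/(2√(K·CD0)).
(L/D)max = 1/(2√(0.0283 × 0.0126)) = 1/(2 × 0.01888) = 26.5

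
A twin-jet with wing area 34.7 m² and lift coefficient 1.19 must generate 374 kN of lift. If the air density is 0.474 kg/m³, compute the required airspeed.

L = ½ρv²S·CL ⇒ v = √(2L/(ρ·S·CL))
v = √(2 × 3.74×10^5 / (0.474 × 34.7 × 1.19)) = √38220 = 195 m/s

v = 195 m/s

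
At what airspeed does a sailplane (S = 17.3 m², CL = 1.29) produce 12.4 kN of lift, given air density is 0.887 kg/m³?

L = ½ρv²S·CL ⇒ v = √(2L/(ρ·S·CL))
v = √(2 × 12400 / (0.887 × 17.3 × 1.29)) = √1253 = 35.4 m/s

v = 35.4 m/s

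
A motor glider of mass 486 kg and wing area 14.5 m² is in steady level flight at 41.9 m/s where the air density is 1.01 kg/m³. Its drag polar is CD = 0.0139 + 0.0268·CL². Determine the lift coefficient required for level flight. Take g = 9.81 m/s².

Level flight ⇒ L = W = m·g = 486 × 9.81 = 4767.7 N.
q = ½ρv² = ½ × 1.01 × 41.9² = 886.6 Pa.
CL = 2W/(ρv²S) = 2×4767.7/(1.01×41.9²×14.5) = 0.3709.

CL = 0.371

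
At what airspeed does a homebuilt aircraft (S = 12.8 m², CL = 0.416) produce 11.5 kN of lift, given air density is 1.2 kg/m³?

v = 60 m/s

L = ½ρv²S·CL ⇒ v = √(2L/(ρ·S·CL))
v = √(2 × 11500 / (1.2 × 12.8 × 0.416)) = √3600 = 60 m/s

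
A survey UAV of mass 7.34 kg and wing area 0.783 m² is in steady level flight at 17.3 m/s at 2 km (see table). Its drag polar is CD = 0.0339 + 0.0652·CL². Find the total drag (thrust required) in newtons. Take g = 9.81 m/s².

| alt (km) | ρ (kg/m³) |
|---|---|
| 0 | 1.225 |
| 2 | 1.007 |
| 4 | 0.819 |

At 2 km, from the table: ρ = 1.007 kg/m³.
In steady level flight, lift balances weight: W = mg = 7.34 × 9.81 = 72.005 N.
Dynamic pressure q = 0.5 × 1.007 × 17.3² = 150.7 Pa.
CL = W/(q·S) = 72.005 / (150.7 × 0.783) = 0.6103.
CD = 0.0339 + 0.0652 × 0.6103² = 0.05818.
D = q·S·CD = 150.7 × 0.783 × 0.05818 = 6.865 N

D = 6.86 N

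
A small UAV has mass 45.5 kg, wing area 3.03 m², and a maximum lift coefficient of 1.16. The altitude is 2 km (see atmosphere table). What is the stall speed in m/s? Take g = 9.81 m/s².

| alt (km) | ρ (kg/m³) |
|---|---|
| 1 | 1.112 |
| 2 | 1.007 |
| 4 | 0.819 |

V_stall = 15.9 m/s

At 2 km, from the table: ρ = 1.007 kg/m³.
Stall occurs when L = W at CL,max. W = mg = 45.5 × 9.81 = 446.4 N.
From L = ½ρV²S·CL,max = W: V_stall = √(2W/(ρSCL,max)) = √(2·446.4/(1.007·3.03·1.16))
V_stall = √252.2 = 15.9 m/s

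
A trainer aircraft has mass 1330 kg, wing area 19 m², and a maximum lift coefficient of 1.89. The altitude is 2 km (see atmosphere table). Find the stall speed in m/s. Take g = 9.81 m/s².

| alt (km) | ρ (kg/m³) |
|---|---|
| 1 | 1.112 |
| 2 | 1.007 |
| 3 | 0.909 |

V_stall = 26.9 m/s

At 2 km, from the table: ρ = 1.007 kg/m³.
At stall, lift equals weight: L = W = m·g = 1330 × 9.81 = 13050 N.
V_stall = √(2W/(ρ·S·CL,max)) = √(2 × 13050 / (1.007 × 19 × 1.89))
V_stall = √721.6 = 26.9 m/s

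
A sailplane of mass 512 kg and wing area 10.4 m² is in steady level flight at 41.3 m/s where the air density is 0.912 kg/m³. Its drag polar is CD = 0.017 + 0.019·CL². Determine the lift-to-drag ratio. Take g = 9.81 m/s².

Weight W = mg = 512 × 9.81 = 5022.7 N; in level flight L = W.
Dynamic pressure q = 0.5 × 0.912 × 41.3² = 777.8 Pa.
CL = 2W/(ρv²S) = 2×5022.7/(0.912×41.3²×10.4) = 0.6209.
CD = 0.017 + 0.019 × 0.6209² = 0.02433.
L/D = CL/CD = 0.6209 / 0.02433 = 25.5

L/D = 25.5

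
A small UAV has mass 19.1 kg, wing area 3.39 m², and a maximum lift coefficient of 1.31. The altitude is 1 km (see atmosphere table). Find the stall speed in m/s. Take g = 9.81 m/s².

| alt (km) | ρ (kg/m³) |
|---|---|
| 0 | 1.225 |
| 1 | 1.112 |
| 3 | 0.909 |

V_stall = 8.71 m/s

At 1 km, from the table: ρ = 1.112 kg/m³.
Weight W = mg = 19.1 × 9.81 = 187.4 N.
From L = ½ρV²S·CL,max = W: V_stall = √(2W/(ρSCL,max)) = √(2·187.4/(1.112·3.39·1.31))
V_stall = √75.89 = 8.71 m/s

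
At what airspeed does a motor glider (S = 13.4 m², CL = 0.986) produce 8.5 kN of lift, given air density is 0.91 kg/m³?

L = ½ρv²S·CL ⇒ v = √(2L/(ρ·S·CL))
v = √(2 × 8500 / (0.91 × 13.4 × 0.986)) = √1414 = 37.6 m/s

v = 37.6 m/s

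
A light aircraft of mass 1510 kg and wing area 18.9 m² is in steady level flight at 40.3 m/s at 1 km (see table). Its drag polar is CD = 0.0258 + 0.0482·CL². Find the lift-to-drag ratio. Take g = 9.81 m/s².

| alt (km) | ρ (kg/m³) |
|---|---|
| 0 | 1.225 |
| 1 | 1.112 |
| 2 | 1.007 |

At 1 km, from the table: ρ = 1.112 kg/m³.
Weight W = mg = 1510 × 9.81 = 14813 N; in level flight L = W.
Dynamic pressure q = 0.5 × 1.112 × 40.3² = 903 Pa.
CL = W/(q·S) = 14813 / (903 × 18.9) = 0.868.
CD = 0.0258 + 0.0482 × 0.868² = 0.06211.
L/D = CL/CD = 0.868 / 0.06211 = 14

L/D = 14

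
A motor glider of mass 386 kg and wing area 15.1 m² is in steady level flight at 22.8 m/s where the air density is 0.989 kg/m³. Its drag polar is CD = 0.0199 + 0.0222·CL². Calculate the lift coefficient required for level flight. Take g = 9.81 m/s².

Weight W = mg = 386 × 9.81 = 3786.7 N; in level flight L = W.
Dynamic pressure q = 0.5 × 0.989 × 22.8² = 257.1 Pa.
CL = W/(q·S) = 3786.7 / (257.1 × 15.1) = 0.9755.

CL = 0.976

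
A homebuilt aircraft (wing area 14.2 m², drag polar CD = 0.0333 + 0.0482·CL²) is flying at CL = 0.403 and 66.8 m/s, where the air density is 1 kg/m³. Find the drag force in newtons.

D = 1300 N

CD = 0.0333 + 0.0482 × 0.403² = 0.04113
D = ½ρv²S·CD = ½ × 1 × 66.8² × 14.2 × 0.04113 = 1300 N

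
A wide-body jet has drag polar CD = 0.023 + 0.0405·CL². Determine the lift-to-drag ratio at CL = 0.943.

CD = 0.023 + 0.0405 × 0.943² = 0.05901
L/D = CL/CD = 0.943 / 0.05901 = 16

L/D = 16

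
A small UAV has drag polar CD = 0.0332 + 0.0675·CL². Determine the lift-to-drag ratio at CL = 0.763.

L/D = 10.5

CD = 0.0332 + 0.0675 × 0.763² = 0.0725
L/D = CL/CD = 0.763 / 0.0725 = 10.5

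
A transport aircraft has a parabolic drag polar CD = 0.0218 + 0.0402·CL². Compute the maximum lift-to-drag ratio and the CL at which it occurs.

(L/D)max = 16.9, at CL = 0.736

For CD = CD0 + K·CL², (L/D)max occurs at CL* = √(CD0/K) and equals 1/(2√(K·CD0)).
(L/D)max = 1/(2√(0.0402 × 0.0218)) = 1/(2 × 0.0296) = 16.9
CL* = √(0.0218/0.0402) = 0.736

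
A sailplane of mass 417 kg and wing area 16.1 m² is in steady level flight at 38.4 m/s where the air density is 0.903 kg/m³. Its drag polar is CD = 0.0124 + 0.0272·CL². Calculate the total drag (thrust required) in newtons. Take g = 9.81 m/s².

D = 175 N

Level flight ⇒ L = W = m·g = 417 × 9.81 = 4090.8 N.
Dynamic pressure q = 0.5 × 0.903 × 38.4² = 665.8 Pa.
CL = 2W/(ρv²S) = 2×4090.8/(0.903×38.4²×16.1) = 0.3816.
CD = 0.0124 + 0.0272 × 0.3816² = 0.01636.
D = q·S·CD = 665.8 × 16.1 × 0.01636 = 175.4 N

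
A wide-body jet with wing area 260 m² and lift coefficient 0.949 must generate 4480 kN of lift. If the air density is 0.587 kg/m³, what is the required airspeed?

v = 249 m/s

L = ½ρv²S·CL ⇒ v = √(2L/(ρ·S·CL))
v = √(2 × 4.48×10^6 / (0.587 × 260 × 0.949)) = √61860 = 249 m/s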